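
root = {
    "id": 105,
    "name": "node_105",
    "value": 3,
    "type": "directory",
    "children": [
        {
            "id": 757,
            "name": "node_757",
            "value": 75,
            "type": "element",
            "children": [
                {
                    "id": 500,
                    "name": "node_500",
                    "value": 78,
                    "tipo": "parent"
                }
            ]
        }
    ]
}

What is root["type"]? "directory"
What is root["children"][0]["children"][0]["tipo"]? "parent"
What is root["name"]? "node_105"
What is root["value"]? 3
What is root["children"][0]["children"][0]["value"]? 78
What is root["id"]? 105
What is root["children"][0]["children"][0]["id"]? 500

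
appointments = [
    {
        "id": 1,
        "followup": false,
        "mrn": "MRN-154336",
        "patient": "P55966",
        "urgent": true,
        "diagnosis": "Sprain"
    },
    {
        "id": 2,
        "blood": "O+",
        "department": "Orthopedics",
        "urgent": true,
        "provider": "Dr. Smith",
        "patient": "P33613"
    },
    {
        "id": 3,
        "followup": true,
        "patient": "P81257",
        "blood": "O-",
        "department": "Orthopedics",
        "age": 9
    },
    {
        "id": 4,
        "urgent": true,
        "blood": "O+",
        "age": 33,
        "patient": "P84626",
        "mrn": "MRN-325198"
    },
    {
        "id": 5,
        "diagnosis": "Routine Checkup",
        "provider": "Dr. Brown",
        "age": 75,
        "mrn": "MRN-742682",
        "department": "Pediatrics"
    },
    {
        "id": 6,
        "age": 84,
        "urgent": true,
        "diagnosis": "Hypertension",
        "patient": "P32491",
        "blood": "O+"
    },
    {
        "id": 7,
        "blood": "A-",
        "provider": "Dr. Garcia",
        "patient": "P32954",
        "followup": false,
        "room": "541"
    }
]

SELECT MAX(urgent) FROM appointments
True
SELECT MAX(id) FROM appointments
7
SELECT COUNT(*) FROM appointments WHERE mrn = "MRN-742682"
1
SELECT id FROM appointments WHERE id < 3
[1, 2]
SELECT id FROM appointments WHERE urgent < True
[]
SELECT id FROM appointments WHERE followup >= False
[1, 3, 7]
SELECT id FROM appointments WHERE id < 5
[1, 2, 3, 4]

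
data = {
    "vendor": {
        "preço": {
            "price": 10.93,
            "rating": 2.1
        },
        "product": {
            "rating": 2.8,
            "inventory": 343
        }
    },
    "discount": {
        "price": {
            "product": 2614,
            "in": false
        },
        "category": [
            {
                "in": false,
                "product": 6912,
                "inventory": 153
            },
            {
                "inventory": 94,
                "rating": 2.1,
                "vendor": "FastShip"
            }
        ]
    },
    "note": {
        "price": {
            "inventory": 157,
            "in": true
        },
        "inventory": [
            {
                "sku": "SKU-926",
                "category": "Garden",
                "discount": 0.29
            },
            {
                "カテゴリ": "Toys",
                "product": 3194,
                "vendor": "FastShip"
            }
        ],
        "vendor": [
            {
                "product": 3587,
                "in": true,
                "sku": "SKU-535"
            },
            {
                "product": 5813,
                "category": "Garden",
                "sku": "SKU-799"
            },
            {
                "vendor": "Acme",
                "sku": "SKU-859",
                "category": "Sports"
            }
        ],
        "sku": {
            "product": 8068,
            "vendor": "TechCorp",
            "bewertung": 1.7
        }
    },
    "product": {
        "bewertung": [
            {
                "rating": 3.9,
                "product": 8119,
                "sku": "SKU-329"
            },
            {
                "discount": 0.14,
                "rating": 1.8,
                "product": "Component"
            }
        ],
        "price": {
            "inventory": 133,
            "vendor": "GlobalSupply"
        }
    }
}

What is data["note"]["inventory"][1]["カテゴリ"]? "Toys"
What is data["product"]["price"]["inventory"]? 133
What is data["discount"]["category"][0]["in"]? False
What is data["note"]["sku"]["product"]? 8068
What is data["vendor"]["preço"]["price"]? 10.93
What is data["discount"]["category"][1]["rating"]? 2.1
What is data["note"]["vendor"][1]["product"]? 5813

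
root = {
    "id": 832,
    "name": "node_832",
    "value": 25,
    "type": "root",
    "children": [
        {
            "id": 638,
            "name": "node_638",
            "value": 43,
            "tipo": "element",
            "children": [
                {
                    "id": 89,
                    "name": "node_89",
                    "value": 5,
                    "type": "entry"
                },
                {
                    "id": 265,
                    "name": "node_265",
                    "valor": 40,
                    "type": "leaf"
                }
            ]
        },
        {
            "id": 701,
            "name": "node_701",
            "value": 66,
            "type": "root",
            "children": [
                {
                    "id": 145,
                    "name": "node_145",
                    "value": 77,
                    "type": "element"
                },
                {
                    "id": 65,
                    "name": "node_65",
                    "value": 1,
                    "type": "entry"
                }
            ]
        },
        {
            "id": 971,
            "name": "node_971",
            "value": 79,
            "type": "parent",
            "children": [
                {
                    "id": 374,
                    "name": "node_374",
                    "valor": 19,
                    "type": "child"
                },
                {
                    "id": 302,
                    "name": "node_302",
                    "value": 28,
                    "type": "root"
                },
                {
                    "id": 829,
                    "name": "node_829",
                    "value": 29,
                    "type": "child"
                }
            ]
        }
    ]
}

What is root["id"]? 832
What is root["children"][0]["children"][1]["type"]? "leaf"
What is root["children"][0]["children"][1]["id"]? 265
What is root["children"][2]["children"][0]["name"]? "node_374"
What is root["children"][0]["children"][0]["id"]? 89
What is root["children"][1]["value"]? 66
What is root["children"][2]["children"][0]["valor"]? 19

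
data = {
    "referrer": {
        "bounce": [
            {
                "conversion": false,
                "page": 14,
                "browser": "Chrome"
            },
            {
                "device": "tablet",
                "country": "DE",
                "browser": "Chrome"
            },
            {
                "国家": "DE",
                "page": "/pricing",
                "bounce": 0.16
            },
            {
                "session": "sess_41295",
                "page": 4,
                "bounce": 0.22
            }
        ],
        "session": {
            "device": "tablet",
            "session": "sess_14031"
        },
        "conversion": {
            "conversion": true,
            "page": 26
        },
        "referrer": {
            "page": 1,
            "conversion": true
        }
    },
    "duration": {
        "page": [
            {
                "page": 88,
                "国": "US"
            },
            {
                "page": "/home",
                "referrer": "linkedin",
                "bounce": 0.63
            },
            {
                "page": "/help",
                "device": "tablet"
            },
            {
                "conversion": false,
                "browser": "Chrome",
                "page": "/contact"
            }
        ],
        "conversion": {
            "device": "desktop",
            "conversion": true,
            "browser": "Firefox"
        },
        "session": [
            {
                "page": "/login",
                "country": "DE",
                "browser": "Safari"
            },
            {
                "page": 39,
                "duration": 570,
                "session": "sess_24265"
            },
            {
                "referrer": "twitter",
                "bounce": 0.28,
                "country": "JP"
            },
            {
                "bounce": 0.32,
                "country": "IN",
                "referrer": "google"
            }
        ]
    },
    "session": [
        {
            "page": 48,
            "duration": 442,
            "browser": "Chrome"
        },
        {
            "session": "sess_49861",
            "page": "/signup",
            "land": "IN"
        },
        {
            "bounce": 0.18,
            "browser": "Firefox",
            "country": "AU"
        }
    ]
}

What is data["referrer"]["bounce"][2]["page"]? "/pricing"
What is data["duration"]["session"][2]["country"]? "JP"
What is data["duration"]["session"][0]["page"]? "/login"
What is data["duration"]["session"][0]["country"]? "DE"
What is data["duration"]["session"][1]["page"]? 39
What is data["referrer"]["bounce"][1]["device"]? "tablet"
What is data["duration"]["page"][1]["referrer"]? "linkedin"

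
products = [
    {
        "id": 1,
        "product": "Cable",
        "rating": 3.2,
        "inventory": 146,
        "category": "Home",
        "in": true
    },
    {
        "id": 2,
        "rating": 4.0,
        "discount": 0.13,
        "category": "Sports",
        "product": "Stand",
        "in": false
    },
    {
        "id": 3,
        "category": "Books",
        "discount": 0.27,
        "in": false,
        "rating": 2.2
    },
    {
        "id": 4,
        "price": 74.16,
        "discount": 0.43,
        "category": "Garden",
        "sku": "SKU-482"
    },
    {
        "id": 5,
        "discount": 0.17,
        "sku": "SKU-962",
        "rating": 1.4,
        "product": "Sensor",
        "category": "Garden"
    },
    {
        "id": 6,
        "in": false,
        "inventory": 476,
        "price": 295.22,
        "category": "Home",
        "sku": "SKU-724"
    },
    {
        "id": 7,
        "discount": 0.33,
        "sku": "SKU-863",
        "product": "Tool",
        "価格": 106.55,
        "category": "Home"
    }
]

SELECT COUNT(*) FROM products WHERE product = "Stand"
1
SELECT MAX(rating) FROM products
4.0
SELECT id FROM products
[1, 2, 3, 4, 5, 6, 7]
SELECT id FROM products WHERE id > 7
[]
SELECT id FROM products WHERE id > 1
[2, 3, 4, 5, 6, 7]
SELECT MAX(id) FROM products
7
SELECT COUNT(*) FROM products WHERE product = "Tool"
1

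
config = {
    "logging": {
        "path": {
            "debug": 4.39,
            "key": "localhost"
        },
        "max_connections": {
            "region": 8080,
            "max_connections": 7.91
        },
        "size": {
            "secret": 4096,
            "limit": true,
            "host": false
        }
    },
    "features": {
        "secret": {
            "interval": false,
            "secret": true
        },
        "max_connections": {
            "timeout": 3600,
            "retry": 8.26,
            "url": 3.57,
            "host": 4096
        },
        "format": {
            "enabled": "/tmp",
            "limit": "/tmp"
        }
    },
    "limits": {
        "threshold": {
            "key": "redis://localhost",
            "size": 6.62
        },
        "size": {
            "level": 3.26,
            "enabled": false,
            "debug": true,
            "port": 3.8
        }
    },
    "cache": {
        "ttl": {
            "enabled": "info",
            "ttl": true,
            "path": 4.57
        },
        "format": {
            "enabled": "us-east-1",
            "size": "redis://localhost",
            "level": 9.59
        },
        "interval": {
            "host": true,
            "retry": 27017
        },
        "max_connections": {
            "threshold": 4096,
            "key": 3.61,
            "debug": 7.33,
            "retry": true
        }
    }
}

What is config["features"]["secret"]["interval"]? False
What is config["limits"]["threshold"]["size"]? 6.62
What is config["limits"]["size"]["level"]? 3.26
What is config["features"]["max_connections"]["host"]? 4096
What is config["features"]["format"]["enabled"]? "/tmp"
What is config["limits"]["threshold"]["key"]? "redis://localhost"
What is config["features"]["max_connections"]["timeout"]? 3600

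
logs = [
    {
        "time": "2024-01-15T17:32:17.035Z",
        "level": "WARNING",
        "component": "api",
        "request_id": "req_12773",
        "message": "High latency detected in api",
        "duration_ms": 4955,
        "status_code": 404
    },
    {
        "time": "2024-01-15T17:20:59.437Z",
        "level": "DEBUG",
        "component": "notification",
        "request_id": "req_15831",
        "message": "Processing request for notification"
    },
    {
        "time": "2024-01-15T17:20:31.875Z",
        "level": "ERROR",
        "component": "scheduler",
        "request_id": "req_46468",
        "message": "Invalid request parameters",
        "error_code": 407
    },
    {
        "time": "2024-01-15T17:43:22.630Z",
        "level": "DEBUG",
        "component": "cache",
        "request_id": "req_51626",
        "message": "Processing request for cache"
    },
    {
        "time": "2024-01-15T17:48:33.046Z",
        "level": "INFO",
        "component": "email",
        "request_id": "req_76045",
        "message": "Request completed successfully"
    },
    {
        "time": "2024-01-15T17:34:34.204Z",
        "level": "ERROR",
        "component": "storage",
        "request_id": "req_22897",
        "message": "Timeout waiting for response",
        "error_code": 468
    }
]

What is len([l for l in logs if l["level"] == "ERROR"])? 2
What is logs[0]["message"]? "High latency detected in api"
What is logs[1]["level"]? "DEBUG"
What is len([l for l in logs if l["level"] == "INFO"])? 1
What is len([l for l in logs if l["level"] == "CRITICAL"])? 0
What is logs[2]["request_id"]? "req_46468"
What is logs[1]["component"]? "notification"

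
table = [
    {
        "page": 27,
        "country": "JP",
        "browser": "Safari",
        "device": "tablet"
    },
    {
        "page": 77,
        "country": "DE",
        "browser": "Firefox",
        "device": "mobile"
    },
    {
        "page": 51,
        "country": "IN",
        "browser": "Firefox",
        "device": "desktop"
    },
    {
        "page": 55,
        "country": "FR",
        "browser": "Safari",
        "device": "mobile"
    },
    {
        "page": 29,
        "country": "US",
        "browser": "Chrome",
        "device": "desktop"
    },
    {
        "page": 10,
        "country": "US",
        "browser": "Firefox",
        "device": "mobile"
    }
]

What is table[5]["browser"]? "Firefox"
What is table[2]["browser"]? "Firefox"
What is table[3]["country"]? "FR"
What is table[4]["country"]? "US"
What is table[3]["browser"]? "Safari"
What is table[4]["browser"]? "Chrome"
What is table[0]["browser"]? "Safari"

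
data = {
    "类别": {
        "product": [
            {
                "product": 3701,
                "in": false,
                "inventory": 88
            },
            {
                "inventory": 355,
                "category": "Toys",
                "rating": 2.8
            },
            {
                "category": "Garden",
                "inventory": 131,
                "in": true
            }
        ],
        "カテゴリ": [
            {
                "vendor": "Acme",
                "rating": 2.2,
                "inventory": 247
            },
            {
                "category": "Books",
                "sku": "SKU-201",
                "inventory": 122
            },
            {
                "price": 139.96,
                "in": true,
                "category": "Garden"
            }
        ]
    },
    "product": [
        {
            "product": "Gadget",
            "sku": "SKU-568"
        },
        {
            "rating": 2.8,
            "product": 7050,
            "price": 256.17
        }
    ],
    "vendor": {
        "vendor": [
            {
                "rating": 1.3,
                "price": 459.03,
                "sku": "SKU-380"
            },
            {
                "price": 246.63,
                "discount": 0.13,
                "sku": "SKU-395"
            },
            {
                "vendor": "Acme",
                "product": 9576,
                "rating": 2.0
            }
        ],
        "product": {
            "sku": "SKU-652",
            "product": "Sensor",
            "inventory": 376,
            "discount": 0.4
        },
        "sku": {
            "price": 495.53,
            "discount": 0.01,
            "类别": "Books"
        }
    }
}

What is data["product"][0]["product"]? "Gadget"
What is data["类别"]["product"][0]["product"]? 3701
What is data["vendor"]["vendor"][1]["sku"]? "SKU-395"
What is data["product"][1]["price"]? 256.17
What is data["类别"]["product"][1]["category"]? "Toys"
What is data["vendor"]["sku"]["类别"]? "Books"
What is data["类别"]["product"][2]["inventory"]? 131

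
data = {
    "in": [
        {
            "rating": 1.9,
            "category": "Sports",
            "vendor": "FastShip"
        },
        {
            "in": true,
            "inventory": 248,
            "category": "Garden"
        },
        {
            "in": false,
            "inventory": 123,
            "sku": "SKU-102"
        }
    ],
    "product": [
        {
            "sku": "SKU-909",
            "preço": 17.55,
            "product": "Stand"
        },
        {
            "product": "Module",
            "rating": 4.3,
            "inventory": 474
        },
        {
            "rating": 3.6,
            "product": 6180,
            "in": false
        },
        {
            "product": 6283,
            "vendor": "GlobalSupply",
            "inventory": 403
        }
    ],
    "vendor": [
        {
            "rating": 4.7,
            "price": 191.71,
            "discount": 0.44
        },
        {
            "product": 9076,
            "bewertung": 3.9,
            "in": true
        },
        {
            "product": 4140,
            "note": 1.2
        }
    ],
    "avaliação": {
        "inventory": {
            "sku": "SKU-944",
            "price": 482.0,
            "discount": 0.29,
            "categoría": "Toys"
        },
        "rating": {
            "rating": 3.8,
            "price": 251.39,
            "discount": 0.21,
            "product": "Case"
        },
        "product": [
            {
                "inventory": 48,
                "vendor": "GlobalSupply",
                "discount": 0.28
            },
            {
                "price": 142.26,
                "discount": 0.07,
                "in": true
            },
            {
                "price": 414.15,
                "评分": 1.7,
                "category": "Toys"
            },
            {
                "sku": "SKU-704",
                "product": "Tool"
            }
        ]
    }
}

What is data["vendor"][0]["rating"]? 4.7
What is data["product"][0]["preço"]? 17.55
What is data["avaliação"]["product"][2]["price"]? 414.15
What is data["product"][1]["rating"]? 4.3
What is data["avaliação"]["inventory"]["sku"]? "SKU-944"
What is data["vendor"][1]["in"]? True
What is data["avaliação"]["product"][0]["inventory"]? 48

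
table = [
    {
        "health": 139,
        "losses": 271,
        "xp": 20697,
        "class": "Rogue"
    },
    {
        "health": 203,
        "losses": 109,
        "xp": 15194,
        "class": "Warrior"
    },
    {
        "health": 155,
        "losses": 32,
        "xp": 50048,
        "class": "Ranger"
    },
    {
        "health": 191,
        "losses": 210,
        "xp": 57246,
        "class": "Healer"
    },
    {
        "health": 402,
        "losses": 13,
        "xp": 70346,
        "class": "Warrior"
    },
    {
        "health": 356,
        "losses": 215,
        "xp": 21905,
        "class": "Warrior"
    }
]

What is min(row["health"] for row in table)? 139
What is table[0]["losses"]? 271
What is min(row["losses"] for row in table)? 13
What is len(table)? 6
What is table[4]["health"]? 402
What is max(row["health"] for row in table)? 402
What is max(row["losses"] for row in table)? 271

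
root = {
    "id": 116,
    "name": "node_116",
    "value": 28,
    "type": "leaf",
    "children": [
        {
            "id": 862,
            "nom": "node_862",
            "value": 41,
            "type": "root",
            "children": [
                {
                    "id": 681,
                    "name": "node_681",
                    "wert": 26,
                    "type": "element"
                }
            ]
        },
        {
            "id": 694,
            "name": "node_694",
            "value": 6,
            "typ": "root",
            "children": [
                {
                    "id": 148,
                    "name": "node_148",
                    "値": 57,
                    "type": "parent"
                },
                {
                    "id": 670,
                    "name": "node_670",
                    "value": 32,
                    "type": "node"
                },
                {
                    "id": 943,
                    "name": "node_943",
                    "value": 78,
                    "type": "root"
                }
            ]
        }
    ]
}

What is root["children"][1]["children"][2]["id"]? 943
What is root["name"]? "node_116"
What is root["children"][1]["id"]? 694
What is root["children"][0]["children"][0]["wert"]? 26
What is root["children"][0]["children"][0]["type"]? "element"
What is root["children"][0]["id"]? 862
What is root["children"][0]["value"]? 41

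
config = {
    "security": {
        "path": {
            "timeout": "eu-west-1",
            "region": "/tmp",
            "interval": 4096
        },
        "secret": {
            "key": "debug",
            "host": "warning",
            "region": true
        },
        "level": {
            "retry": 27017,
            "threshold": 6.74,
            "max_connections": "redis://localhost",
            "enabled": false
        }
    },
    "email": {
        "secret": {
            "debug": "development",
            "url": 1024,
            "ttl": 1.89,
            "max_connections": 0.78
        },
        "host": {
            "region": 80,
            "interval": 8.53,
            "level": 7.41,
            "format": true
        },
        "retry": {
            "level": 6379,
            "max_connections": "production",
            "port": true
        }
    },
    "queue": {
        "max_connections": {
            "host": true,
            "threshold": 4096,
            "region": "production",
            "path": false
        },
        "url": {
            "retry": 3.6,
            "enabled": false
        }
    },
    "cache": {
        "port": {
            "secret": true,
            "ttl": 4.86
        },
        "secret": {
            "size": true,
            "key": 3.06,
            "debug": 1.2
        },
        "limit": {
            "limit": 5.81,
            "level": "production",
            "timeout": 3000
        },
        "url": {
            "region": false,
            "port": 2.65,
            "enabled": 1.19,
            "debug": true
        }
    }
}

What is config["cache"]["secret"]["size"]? True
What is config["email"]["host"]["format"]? True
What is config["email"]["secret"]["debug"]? "development"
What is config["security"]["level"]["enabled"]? False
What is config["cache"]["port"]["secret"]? True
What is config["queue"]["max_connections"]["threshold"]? 4096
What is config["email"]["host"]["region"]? 80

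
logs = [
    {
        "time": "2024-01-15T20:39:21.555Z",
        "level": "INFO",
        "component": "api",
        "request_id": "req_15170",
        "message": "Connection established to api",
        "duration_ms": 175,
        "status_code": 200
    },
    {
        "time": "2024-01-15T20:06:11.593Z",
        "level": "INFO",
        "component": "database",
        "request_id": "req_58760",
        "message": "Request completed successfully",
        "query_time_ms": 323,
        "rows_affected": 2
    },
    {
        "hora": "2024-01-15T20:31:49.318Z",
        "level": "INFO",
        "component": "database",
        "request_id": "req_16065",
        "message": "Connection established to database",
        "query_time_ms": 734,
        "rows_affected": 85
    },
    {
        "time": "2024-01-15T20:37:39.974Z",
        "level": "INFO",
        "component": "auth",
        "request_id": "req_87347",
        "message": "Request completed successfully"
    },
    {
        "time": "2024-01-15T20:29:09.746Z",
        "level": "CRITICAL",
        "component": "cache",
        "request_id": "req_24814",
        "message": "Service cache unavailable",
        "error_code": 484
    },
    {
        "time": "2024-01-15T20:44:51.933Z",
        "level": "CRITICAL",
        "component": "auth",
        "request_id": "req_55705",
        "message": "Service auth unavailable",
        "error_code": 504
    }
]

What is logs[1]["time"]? "2024-01-15T20:06:11.593Z"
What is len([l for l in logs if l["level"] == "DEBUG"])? 0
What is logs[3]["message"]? "Request completed successfully"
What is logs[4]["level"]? "CRITICAL"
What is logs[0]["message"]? "Connection established to api"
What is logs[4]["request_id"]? "req_24814"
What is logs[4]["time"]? "2024-01-15T20:29:09.746Z"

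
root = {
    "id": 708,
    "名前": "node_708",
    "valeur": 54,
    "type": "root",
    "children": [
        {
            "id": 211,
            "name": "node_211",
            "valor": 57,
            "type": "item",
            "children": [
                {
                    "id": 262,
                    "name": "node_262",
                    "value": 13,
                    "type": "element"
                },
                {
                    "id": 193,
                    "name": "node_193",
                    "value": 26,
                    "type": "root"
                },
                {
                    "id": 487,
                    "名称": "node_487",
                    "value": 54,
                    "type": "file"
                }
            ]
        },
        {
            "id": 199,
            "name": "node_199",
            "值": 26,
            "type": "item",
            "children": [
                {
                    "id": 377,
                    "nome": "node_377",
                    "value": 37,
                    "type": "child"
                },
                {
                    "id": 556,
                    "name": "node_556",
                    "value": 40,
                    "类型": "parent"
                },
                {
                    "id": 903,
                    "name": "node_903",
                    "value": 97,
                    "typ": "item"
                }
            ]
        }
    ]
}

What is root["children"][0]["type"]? "item"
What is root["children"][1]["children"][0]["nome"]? "node_377"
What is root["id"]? 708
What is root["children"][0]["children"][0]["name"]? "node_262"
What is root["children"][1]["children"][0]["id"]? 377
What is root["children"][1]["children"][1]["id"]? 556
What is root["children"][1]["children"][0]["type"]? "child"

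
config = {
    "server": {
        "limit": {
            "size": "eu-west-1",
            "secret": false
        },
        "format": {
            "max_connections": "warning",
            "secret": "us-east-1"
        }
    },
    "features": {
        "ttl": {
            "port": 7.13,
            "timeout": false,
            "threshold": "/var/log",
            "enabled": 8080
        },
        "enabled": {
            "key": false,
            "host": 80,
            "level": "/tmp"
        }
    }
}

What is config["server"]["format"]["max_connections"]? "warning"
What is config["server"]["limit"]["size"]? "eu-west-1"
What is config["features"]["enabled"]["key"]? False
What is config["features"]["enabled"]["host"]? 80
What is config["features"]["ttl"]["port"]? 7.13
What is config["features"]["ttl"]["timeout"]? False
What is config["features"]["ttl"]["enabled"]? 8080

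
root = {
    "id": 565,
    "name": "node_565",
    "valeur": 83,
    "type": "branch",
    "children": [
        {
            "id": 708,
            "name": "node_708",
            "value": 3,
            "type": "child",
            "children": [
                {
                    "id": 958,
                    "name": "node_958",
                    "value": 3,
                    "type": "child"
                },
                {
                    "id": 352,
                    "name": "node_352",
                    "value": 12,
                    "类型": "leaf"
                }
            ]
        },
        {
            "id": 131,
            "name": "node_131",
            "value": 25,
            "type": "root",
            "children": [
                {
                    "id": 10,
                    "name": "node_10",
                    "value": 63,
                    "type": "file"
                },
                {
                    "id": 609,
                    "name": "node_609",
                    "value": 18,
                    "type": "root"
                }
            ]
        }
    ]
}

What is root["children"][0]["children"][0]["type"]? "child"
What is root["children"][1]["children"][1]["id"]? 609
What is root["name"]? "node_565"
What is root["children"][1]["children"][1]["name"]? "node_609"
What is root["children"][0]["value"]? 3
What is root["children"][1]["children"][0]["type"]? "file"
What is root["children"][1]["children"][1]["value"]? 18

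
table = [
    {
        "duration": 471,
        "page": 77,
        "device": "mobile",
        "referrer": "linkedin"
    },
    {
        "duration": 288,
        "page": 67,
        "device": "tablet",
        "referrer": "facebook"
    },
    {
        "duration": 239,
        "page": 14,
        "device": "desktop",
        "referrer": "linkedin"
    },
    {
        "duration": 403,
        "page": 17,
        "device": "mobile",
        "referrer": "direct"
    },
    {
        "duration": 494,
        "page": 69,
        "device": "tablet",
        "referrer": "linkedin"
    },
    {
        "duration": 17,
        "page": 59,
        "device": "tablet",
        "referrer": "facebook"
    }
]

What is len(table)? 6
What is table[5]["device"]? "tablet"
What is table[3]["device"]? "mobile"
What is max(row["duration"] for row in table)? 494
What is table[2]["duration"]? 239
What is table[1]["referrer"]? "facebook"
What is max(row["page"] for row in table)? 77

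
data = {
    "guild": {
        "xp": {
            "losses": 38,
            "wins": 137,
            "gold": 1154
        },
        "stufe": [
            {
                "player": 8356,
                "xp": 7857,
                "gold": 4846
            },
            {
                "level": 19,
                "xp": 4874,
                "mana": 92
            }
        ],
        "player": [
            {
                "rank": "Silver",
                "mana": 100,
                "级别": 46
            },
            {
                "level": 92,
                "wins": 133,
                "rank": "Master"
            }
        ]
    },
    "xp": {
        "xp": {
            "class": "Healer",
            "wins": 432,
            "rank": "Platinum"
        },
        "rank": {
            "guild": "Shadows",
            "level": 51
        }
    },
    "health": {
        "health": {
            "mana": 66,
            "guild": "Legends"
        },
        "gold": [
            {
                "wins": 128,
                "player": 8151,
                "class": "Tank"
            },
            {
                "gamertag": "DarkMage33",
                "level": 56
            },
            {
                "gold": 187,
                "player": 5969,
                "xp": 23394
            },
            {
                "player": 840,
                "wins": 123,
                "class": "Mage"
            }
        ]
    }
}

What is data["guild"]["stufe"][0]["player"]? 8356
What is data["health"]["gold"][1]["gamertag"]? "DarkMage33"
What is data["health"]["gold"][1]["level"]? 56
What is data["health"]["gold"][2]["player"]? 5969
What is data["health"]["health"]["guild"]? "Legends"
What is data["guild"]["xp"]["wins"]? 137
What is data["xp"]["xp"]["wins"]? 432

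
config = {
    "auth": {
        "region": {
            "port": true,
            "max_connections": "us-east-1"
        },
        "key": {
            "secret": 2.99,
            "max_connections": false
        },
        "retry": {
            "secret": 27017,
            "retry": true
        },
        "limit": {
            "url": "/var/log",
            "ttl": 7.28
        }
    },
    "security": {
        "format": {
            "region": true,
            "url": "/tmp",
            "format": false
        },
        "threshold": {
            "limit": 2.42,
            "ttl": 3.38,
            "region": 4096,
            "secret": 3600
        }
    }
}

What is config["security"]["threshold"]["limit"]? 2.42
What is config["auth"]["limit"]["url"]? "/var/log"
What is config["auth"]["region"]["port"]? True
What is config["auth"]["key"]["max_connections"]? False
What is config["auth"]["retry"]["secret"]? 27017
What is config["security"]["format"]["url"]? "/tmp"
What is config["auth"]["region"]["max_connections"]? "us-east-1"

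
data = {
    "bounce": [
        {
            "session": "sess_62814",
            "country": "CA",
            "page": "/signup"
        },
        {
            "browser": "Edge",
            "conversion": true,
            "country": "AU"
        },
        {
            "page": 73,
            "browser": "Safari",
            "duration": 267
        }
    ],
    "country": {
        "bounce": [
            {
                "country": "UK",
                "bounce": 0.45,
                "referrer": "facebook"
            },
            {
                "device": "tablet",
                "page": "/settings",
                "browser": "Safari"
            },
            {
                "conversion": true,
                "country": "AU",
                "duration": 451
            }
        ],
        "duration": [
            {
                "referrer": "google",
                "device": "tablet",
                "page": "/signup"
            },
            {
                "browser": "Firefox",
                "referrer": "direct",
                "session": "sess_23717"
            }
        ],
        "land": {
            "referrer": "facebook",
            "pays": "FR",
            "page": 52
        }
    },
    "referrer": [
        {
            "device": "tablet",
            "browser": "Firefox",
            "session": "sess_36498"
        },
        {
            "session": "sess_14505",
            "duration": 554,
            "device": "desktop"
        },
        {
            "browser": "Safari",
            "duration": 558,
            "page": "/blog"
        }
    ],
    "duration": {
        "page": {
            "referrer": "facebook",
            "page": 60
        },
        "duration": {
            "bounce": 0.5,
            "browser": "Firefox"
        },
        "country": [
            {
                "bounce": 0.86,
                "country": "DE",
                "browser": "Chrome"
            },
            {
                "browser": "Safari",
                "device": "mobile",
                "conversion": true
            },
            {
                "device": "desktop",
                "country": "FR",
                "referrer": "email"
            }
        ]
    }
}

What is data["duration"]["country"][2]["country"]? "FR"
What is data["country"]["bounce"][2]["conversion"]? True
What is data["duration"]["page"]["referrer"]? "facebook"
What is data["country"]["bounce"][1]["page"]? "/settings"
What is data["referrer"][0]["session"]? "sess_36498"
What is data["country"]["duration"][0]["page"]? "/signup"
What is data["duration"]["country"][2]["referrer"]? "email"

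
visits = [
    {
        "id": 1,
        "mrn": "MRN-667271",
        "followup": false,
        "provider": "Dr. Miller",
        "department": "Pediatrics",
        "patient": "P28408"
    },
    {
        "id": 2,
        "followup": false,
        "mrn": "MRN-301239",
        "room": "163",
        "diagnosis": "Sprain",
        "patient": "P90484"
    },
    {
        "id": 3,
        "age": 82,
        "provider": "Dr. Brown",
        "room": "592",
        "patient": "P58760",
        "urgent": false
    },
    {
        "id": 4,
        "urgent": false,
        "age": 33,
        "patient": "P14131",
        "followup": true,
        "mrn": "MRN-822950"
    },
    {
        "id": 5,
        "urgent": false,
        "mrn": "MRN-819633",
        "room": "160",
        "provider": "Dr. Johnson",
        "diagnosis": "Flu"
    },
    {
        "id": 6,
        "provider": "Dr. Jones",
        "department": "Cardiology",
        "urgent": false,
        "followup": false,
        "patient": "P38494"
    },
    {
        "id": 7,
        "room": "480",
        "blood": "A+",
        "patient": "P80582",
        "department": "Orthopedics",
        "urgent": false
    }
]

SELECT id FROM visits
[1, 2, 3, 4, 5, 6, 7]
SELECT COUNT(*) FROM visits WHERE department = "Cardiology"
1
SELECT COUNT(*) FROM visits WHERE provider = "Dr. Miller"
1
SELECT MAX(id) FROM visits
7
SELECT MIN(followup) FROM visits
False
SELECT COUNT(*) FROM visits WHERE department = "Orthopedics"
1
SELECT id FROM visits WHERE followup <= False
[1, 2, 6]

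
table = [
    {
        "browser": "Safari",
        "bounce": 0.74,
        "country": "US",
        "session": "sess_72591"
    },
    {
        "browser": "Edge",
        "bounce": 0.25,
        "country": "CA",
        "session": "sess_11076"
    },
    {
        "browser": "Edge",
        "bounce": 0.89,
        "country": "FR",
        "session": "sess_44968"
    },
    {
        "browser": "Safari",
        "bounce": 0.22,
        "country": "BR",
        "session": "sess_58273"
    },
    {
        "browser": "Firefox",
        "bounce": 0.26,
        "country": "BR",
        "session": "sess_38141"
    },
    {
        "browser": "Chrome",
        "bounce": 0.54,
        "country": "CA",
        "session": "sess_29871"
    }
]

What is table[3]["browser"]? "Safari"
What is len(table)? 6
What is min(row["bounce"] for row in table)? 0.22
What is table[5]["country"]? "CA"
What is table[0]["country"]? "US"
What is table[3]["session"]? "sess_58273"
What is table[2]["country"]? "FR"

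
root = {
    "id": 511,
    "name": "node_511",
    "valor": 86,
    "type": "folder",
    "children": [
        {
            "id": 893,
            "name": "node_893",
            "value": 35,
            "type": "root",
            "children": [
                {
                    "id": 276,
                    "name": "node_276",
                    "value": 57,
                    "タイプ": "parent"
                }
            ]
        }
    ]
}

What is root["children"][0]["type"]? "root"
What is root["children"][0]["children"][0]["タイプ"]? "parent"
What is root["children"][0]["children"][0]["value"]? 57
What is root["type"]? "folder"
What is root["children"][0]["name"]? "node_893"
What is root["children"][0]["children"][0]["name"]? "node_276"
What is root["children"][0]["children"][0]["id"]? 276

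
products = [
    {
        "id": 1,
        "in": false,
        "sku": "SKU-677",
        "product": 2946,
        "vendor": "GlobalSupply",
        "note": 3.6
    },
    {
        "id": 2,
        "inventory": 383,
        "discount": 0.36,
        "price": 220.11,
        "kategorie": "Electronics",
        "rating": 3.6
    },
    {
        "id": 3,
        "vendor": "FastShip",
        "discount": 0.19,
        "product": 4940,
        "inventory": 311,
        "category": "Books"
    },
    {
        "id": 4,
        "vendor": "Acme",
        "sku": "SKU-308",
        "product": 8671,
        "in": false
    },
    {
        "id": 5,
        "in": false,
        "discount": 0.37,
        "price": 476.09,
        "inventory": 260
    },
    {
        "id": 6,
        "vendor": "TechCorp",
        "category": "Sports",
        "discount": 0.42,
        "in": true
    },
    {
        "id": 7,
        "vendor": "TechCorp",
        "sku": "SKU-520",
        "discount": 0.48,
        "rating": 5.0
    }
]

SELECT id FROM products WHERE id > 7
[]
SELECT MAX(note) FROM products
3.6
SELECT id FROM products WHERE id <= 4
[1, 2, 3, 4]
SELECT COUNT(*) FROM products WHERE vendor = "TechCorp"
2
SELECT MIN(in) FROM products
False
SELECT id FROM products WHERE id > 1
[2, 3, 4, 5, 6, 7]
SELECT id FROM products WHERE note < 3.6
[]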